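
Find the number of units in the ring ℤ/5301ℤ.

3240

5301 = 3**2 * 19 * 31.
φ(3^2) = 3^1·(3−1) = 3·2 = 6.
φ(19) = 19 − 1 = 18.
φ(31) = 31 − 1 = 30.
Since φ is multiplicative, φ(5301) = 6 · 18 · 30 = 3240.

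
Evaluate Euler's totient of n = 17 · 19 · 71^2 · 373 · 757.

φ(17) = 17 − 1 = 16.
φ(19) = 19 − 1 = 18.
φ(71^2) = 71^2 − 71^1 = 5041 − 71 = 4970.
φ(373) = 373 − 1 = 372.
φ(757) = 757 − 1 = 756.
Multiply: 16 · 18 · 4970 · 372 · 756 = 402544235520.

402544235520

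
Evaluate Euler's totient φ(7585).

5760

Factor 7585: 7585 = 5 × 37 × 41.
φ(5) = 5 − 1 = 4.
φ(37) = 37 − 1 = 36.
φ(41) = 41 − 1 = 40.
Multiply: 4 · 36 · 40 = 5760.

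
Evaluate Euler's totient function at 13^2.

φ(169) = 169 · (1 − 1/13)
       = 169 · 12/13 = 156.

156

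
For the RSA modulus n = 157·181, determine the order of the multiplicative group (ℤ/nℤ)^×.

28080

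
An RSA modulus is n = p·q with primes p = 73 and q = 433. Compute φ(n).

φ(pq) = (p−1)(q−1) = 72 · 432 = 31104.

31104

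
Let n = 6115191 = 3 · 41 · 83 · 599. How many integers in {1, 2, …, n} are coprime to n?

φ(6115191) = 6115191 · (1 − 1/3) · (1 − 1/41) · (1 − 1/83) · (1 − 1/599)
       = 6115191 · 3922880/6115191 = 3922880.

3922880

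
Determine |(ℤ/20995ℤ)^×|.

13824

Prime factorization: 20995 = 5 · 13 · 17 · 19.
φ(5) = 5 − 1 = 4.
φ(13) = 13 − 1 = 12.
φ(17) = 17 − 1 = 16.
φ(19) = 19 − 1 = 18.
φ(20995) = 4 × 12 × 16 × 18 = 13824.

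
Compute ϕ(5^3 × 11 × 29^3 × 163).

φ(5466184625) = 5466184625 · (1 − 1/5) · (1 − 1/11) · (1 − 1/29) · (1 − 1/163)
       = 5466184625 · 181440/259985 = 3814776000.

3814776000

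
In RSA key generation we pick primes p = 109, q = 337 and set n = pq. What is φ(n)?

36288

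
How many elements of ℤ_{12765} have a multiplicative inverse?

Prime factorization: 12765 = 3 · 5 · 23 · 37.
φ(3) = 3 − 1 = 2.
φ(5) = 5 − 1 = 4.
φ(23) = 23 − 1 = 22.
φ(37) = 37 − 1 = 36.
φ(12765) = 2 × 4 × 22 × 36 = 6336.

6336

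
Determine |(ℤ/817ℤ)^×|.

817 = 19 · 43.
φ(19) = 19 − 1 = 18.
φ(43) = 43 − 1 = 42.
Multiply: 18 · 42 = 756.

756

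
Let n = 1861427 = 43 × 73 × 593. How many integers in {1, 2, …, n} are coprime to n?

1790208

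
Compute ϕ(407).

First factor: 407 = 11 · 37.
φ(407) = 407 · (1 − 1/11) · (1 − 1/37)
       = 407 · 360/407 = 360.

360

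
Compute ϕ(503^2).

φ(503^2) = 503^2 − 503^1 = 253009 − 503 = 252506.

252506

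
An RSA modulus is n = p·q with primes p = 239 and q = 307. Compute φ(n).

72828

φ(73373) = 73373 · (1 − 1/239) · (1 − 1/307)
       = 73373 · 72828/73373 = 72828.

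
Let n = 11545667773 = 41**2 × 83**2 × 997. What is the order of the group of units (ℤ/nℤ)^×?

φ(11545667773) = 11545667773 · (1 − 1/41) · (1 − 1/83) · (1 − 1/997)
       = 11545667773 · 3266880/3392791 = 11117192640.

11117192640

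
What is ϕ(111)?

72

Prime factorization: 111 = 3 · 37.
φ(3) = 3 − 1 = 2.
φ(37) = 37 − 1 = 36.
Multiply: 2 · 36 = 72.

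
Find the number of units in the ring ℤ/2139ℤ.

1320

First factor: 2139 = 3 · 23 · 31.
φ(2139) = 2139 · (1 − 1/3) · (1 − 1/23) · (1 − 1/31)
       = 2139 · 1320/2139 = 1320.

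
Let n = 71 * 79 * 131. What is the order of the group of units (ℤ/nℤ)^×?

φ(734779) = 734779 · (1 − 1/71) · (1 − 1/79) · (1 − 1/131)
       = 734779 · 709800/734779 = 709800.

709800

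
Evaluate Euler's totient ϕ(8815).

6720

Factor 8815: 8815 = 5 * 41 * 43.
φ(8815) = 8815 · (1 − 1/5) · (1 − 1/41) · (1 − 1/43)
       = 8815 · 6720/8815 = 6720.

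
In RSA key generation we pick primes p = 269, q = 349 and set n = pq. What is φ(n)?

93264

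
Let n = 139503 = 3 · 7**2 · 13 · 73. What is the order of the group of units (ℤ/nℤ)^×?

φ(3) = 3 − 1 = 2.
φ(7^2) = 7^2 − 7^1 = 49 − 7 = 42.
φ(13) = 13 − 1 = 12.
φ(73) = 73 − 1 = 72.
Multiply: 2 · 42 · 12 · 72 = 72576.

72576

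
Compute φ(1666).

672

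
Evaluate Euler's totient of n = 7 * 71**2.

φ(35287) = 35287 · (1 − 1/7) · (1 − 1/71)
       = 35287 · 420/497 = 29820.

29820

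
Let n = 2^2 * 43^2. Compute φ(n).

φ(2^2) = 2^2 − 2^1 = 4 − 2 = 2.
φ(43^2) = 43^2 − 43^1 = 1849 − 43 = 1806.
φ(7396) = 2 × 1806 = 3612.

3612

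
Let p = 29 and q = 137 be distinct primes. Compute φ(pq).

φ(pq) = (p−1)(q−1) = 28 · 136 = 3808.

3808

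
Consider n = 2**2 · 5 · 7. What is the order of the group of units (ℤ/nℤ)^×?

48

φ(140) = 140 · (1 − 1/2) · (1 − 1/5) · (1 − 1/7)
       = 140 · 24/70 = 48.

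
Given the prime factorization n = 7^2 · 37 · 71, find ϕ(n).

105840

φ(128723) = 128723 · (1 − 1/7) · (1 − 1/37) · (1 − 1/71)
       = 128723 · 15120/18389 = 105840.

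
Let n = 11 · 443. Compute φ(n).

φ(11) = 11 − 1 = 10.
φ(443) = 443 − 1 = 442.
φ(4873) = 10 × 442 = 4420.

4420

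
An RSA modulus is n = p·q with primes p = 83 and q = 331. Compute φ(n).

φ(83) = 83 − 1 = 82.
φ(331) = 331 − 1 = 330.
Since φ is multiplicative, φ(27473) = 82 · 330 = 27060.

27060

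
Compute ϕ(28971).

18144

First factor: 28971 = 3^3 × 29 × 37.
φ(28971) = 28971 · (1 − 1/3) · (1 − 1/29) · (1 − 1/37)
       = 28971 · 2016/3219 = 18144.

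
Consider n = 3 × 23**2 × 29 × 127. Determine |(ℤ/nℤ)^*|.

φ(3) = 3 − 1 = 2.
φ(23^2) = 23^2 − 23^1 = 529 − 23 = 506.
φ(29) = 29 − 1 = 28.
φ(127) = 127 − 1 = 126.
Multiply: 2 · 506 · 28 · 126 = 3570336.

3570336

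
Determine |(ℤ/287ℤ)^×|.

240

287 = 7 * 41.
φ(287) = 287 · (1 − 1/7) · (1 − 1/41)
       = 287 · 240/287 = 240.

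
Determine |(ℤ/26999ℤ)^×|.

21168

26999 = 7^2 * 19 * 29.
φ(26999) = 26999 · (1 − 1/7) · (1 − 1/19) · (1 − 1/29)
       = 26999 · 3024/3857 = 21168.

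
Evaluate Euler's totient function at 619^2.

382542

φ(619^2) = 619^1·(619−1) = 619·618 = 382542.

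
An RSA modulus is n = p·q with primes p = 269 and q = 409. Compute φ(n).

109344

φ(269) = 269 − 1 = 268.
φ(409) = 409 − 1 = 408.
Multiply: 268 · 408 = 109344.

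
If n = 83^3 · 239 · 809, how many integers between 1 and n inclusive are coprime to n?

108632144992

φ(110555588237) = 110555588237 · (1 − 1/83) · (1 − 1/239) · (1 − 1/809)
       = 110555588237 · 15768928/16048133 = 108632144992.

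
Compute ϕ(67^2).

4422

φ(4489) = 4489 · (1 − 1/67)
       = 4489 · 66/67 = 4422.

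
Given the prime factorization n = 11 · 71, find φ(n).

φ(11) = 11 − 1 = 10.
φ(71) = 71 − 1 = 70.
Multiply: 10 · 70 = 700.

700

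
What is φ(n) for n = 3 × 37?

72

φ(3) = 3 − 1 = 2.
φ(37) = 37 − 1 = 36.
φ(111) = 2 × 36 = 72.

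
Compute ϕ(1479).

1479 = 3 · 17 · 29.
φ(1479) = 1479 · (1 − 1/3) · (1 − 1/17) · (1 − 1/29)
       = 1479 · 896/1479 = 896.

896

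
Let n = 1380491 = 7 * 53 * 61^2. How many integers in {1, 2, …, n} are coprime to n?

1141920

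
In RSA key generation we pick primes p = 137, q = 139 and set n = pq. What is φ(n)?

18768

φ(pq) = (p−1)(q−1) = 136 · 138 = 18768.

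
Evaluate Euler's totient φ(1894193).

Prime factorization: 1894193 = 7^2 * 29 * 31 * 43.
φ(1894193) = 1894193 · (1 − 1/7) · (1 − 1/29) · (1 − 1/31) · (1 − 1/43)
       = 1894193 · 211680/270599 = 1481760.

1481760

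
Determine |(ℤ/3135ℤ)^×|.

First factor: 3135 = 3 · 5 · 11 · 19.
φ(3135) = 3135 · (1 − 1/3) · (1 − 1/5) · (1 − 1/11) · (1 − 1/19)
       = 3135 · 1440/3135 = 1440.

1440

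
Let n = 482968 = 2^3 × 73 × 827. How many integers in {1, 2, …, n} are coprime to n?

237888

φ(482968) = 482968 · (1 − 1/2) · (1 − 1/73) · (1 − 1/827)
       = 482968 · 59472/120742 = 237888.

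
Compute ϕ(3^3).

φ(27) = 27 · (1 − 1/3)
       = 27 · 2/3 = 18.

18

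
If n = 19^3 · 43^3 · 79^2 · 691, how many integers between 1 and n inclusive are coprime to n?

φ(2351789242806403) = 2351789242806403 · (1 − 1/19) · (1 − 1/43) · (1 − 1/79) · (1 − 1/691)
       = 2351789242806403 · 40687920/44599213 = 2145540383597520.

2145540383597520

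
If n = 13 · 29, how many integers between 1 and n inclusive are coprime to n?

336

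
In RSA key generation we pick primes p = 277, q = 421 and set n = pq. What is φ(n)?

115920

φ(pq) = (p−1)(q−1) = 276 · 420 = 115920.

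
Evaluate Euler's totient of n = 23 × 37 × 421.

φ(358271) = 358271 · (1 − 1/23) · (1 − 1/37) · (1 − 1/421)
       = 358271 · 332640/358271 = 332640.

332640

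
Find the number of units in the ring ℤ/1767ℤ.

1080

First factor: 1767 = 3 * 19 * 31.
φ(3) = 3 − 1 = 2.
φ(19) = 19 − 1 = 18.
φ(31) = 31 − 1 = 30.
Multiply: 2 · 18 · 30 = 1080.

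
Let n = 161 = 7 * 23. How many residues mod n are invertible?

φ(7) = 7 − 1 = 6.
φ(23) = 23 − 1 = 22.
φ(161) = 6 × 22 = 132.

132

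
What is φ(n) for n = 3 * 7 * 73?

864

φ(1533) = 1533 · (1 − 1/3) · (1 − 1/7) · (1 − 1/73)
       = 1533 · 864/1533 = 864.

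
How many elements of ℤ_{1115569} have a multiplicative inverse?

First factor: 1115569 = 7 * 13^2 * 23 * 41.
φ(7) = 7 − 1 = 6.
φ(13^2) = 13^1·(13−1) = 13·12 = 156.
φ(23) = 23 − 1 = 22.
φ(41) = 41 − 1 = 40.
Since φ is multiplicative, φ(1115569) = 6 · 156 · 22 · 40 = 823680.

823680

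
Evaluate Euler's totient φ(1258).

576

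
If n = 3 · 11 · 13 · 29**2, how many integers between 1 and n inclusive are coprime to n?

φ(360789) = 360789 · (1 − 1/3) · (1 − 1/11) · (1 − 1/13) · (1 − 1/29)
       = 360789 · 6720/12441 = 194880.

194880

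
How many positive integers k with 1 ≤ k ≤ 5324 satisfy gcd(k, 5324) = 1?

Factor 5324: 5324 = 2^2 · 11^3.
φ(2^2) = 2^1·(2−1) = 2·1 = 2.
φ(11^3) = 11^2·(11−1) = 121·10 = 1210.
φ(5324) = 2 × 1210 = 2420.

2420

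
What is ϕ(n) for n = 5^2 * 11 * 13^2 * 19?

561600

φ(5^2) = 5^2 − 5^1 = 25 − 5 = 20.
φ(11) = 11 − 1 = 10.
φ(13^2) = 13^2 − 13^1 = 169 − 13 = 156.
φ(19) = 19 − 1 = 18.
φ(883025) = 20 × 10 × 156 × 18 = 561600.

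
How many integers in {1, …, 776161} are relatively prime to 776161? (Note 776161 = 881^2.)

φ(776161) = 776161 · (1 − 1/881)
       = 776161 · 880/881 = 775280.

775280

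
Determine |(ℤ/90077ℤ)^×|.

Prime factorization: 90077 = 13**3 * 41.
φ(90077) = 90077 · (1 − 1/13) · (1 − 1/41)
       = 90077 · 480/533 = 81120.

81120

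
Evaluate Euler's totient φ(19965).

First factor: 19965 = 3 · 5 · 11^3.
φ(3) = 3 − 1 = 2.
φ(5) = 5 − 1 = 4.
φ(11^3) = 11^3 − 11^2 = 1331 − 121 = 1210.
φ(19965) = 2 × 4 × 1210 = 9680.

9680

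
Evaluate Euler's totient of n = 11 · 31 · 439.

φ(11) = 11 − 1 = 10.
φ(31) = 31 − 1 = 30.
φ(439) = 439 − 1 = 438.
φ(149699) = 10 × 30 × 438 = 131400.

131400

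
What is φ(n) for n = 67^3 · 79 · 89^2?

180992601504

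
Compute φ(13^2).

156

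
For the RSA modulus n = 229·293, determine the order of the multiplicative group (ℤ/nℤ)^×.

66576

For distinct primes, φ(pq) = (p−1)(q−1) = 228 × 292 = 66576.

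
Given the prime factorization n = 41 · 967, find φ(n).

φ(39647) = 39647 · (1 − 1/41) · (1 − 1/967)
       = 39647 · 38640/39647 = 38640.

38640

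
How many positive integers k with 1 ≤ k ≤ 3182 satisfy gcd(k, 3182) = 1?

1512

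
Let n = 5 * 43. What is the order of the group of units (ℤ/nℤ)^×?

168

φ(5) = 5 − 1 = 4.
φ(43) = 43 − 1 = 42.
Multiply: 4 · 42 = 168.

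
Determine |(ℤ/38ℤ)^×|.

18

Prime factorization: 38 = 2 · 19.
φ(2) = 2 − 1 = 1.
φ(19) = 19 − 1 = 18.
Multiply: 1 · 18 = 18.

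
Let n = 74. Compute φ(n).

36

First factor: 74 = 2 · 37.
φ(74) = 74 · (1 − 1/2) · (1 − 1/37)
       = 74 · 36/74 = 36.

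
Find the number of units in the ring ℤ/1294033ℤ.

1095120

Factor 1294033: 1294033 = 13^3 · 19 · 31.
φ(1294033) = 1294033 · (1 − 1/13) · (1 − 1/19) · (1 − 1/31)
       = 1294033 · 6480/7657 = 1095120.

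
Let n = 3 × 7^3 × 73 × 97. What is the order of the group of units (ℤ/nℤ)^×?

φ(3) = 3 − 1 = 2.
φ(7^3) = 7^3 − 7^2 = 343 − 49 = 294.
φ(73) = 73 − 1 = 72.
φ(97) = 97 − 1 = 96.
φ(7286349) = 2 × 294 × 72 × 96 = 4064256.

4064256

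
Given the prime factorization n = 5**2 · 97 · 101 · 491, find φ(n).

φ(5^2) = 5^2 − 5^1 = 25 − 5 = 20.
φ(97) = 97 − 1 = 96.
φ(101) = 101 − 1 = 100.
φ(491) = 491 − 1 = 490.
Since φ is multiplicative, φ(120258175) = 20 · 96 · 100 · 490 = 94080000.

94080000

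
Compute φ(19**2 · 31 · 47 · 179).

φ(19^2) = 19^1·(19−1) = 19·18 = 342.
φ(31) = 31 − 1 = 30.
φ(47) = 47 − 1 = 46.
φ(179) = 179 − 1 = 178.
Multiply: 342 · 30 · 46 · 178 = 84008880.

84008880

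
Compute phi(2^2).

2

φ(4) = 4 · (1 − 1/2)
       = 4 · 1/2 = 2.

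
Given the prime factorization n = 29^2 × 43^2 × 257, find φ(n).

375416832

φ(399637313) = 399637313 · (1 − 1/29) · (1 − 1/43) · (1 − 1/257)
       = 399637313 · 301056/320479 = 375416832.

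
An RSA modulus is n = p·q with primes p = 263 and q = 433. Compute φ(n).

113184

φ(n) = (p − 1)(q − 1) = (263−1)(433−1) = 262·432 = 113184.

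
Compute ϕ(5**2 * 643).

12840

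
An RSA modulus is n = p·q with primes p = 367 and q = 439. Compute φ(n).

φ(pq) = (p−1)(q−1) = 366 · 438 = 160308.

160308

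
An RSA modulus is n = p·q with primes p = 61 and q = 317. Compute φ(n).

18960

φ(n) = (p − 1)(q − 1) = (61−1)(317−1) = 60·316 = 18960.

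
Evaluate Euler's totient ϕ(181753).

144000

Factor 181753: 181753 = 11 · 13 · 31 · 41.
φ(11) = 11 − 1 = 10.
φ(13) = 13 − 1 = 12.
φ(31) = 31 − 1 = 30.
φ(41) = 41 − 1 = 40.
Multiply: 10 · 12 · 30 · 40 = 144000.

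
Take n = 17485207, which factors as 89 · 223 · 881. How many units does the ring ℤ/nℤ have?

φ(89) = 89 − 1 = 88.
φ(223) = 223 − 1 = 222.
φ(881) = 881 − 1 = 880.
Multiply: 88 · 222 · 880 = 17191680.

17191680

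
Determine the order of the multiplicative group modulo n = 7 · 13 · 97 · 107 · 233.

169979904

φ(220065937) = 220065937 · (1 − 1/7) · (1 − 1/13) · (1 − 1/97) · (1 − 1/107) · (1 − 1/233)
       = 220065937 · 169979904/220065937 = 169979904.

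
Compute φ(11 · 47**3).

φ(1142053) = 1142053 · (1 − 1/11) · (1 − 1/47)
       = 1142053 · 460/517 = 1016140.

1016140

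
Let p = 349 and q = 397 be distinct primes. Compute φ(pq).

φ(n) = (p − 1)(q − 1) = (349−1)(397−1) = 348·396 = 137808.

137808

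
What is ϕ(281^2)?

78680

φ(78961) = 78961 · (1 − 1/281)
       = 78961 · 280/281 = 78680.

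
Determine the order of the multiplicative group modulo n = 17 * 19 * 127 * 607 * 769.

φ(17) = 17 − 1 = 16.
φ(19) = 19 − 1 = 18.
φ(127) = 127 − 1 = 126.
φ(607) = 607 − 1 = 606.
φ(769) = 769 − 1 = 768.
Multiply: 16 · 18 · 126 · 606 · 768 = 16888725504.

16888725504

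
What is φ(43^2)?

φ(1849) = 1849 · (1 − 1/43)
       = 1849 · 42/43 = 1806.

1806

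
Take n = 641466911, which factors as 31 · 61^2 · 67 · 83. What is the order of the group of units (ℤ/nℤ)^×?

594237600

φ(31) = 31 − 1 = 30.
φ(61^2) = 61^2 − 61^1 = 3721 − 61 = 3660.
φ(67) = 67 − 1 = 66.
φ(83) = 83 − 1 = 82.
Multiply: 30 · 3660 · 66 · 82 = 594237600.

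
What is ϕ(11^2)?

110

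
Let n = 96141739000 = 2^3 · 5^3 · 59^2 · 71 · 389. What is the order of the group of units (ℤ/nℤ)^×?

37176608000

φ(2^3) = 2^2·(2−1) = 4·1 = 4.
φ(5^3) = 5^3 − 5^2 = 125 − 25 = 100.
φ(59^2) = 59^1·(59−1) = 59·58 = 3422.
φ(71) = 71 − 1 = 70.
φ(389) = 389 − 1 = 388.
Since φ is multiplicative, φ(96141739000) = 4 · 100 · 3422 · 70 · 388 = 37176608000.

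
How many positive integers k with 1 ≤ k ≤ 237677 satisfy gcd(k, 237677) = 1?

192000

237677 = 11 × 17 × 31 × 41.
φ(11) = 11 − 1 = 10.
φ(17) = 17 − 1 = 16.
φ(31) = 31 − 1 = 30.
φ(41) = 41 − 1 = 40.
φ(237677) = 10 × 16 × 30 × 40 = 192000.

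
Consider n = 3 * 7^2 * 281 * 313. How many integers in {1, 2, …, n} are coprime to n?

7338240

φ(12929091) = 12929091 · (1 − 1/3) · (1 − 1/7) · (1 − 1/281) · (1 − 1/313)
       = 12929091 · 1048320/1847013 = 7338240.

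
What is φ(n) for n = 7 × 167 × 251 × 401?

99600000

φ(117661019) = 117661019 · (1 − 1/7) · (1 − 1/167) · (1 − 1/251) · (1 − 1/401)
       = 117661019 · 99600000/117661019 = 99600000.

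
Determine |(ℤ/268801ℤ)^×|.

221760

268801 = 13 · 23 · 29 · 31.
φ(268801) = 268801 · (1 − 1/13) · (1 − 1/23) · (1 − 1/29) · (1 − 1/31)
       = 268801 · 221760/268801 = 221760.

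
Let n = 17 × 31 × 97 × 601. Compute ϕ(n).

φ(17) = 17 − 1 = 16.
φ(31) = 31 − 1 = 30.
φ(97) = 97 − 1 = 96.
φ(601) = 601 − 1 = 600.
Since φ is multiplicative, φ(30722519) = 16 · 30 · 96 · 600 = 27648000.

27648000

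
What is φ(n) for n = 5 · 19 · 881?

63360

φ(5) = 5 − 1 = 4.
φ(19) = 19 − 1 = 18.
φ(881) = 881 − 1 = 880.
Since φ is multiplicative, φ(83695) = 4 · 18 · 880 = 63360.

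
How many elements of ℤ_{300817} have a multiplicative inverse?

300817 = 11 · 23 · 29 · 41.
φ(300817) = 300817 · (1 − 1/11) · (1 − 1/23) · (1 − 1/29) · (1 − 1/41)
       = 300817 · 246400/300817 = 246400.

246400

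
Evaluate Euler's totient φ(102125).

102125 = 5^3 · 19 · 43.
φ(102125) = 102125 · (1 − 1/5) · (1 − 1/19) · (1 − 1/43)
       = 102125 · 3024/4085 = 75600.

75600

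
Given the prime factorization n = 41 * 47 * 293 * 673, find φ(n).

φ(379983203) = 379983203 · (1 − 1/41) · (1 − 1/47) · (1 − 1/293) · (1 − 1/673)
       = 379983203 · 361052160/379983203 = 361052160.

361052160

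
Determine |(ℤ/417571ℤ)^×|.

417571 = 7 · 11^2 · 17 · 29.
φ(417571) = 417571 · (1 − 1/7) · (1 − 1/11) · (1 − 1/17) · (1 − 1/29)
       = 417571 · 26880/37961 = 295680.

295680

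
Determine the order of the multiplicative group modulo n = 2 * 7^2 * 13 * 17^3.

φ(2) = 2 − 1 = 1.
φ(7^2) = 7^2 − 7^1 = 49 − 7 = 42.
φ(13) = 13 − 1 = 12.
φ(17^3) = 17^3 − 17^2 = 4913 − 289 = 4624.
φ(6259162) = 1 × 42 × 12 × 4624 = 2330496.

2330496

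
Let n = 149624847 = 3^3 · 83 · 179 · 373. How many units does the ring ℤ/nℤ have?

97734816

φ(149624847) = 149624847 · (1 − 1/3) · (1 − 1/83) · (1 − 1/179) · (1 − 1/373)
       = 149624847 · 10859424/16624983 = 97734816.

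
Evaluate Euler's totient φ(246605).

181440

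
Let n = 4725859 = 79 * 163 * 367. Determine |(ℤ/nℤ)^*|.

4624776

φ(79) = 79 − 1 = 78.
φ(163) = 163 − 1 = 162.
φ(367) = 367 − 1 = 366.
Since φ is multiplicative, φ(4725859) = 78 · 162 · 366 = 4624776.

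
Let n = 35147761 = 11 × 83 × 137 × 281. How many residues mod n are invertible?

φ(35147761) = 35147761 · (1 − 1/11) · (1 − 1/83) · (1 − 1/137) · (1 − 1/281)
       = 35147761 · 31225600/35147761 = 31225600.

31225600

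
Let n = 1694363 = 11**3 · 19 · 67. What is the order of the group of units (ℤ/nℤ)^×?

1437480

φ(11^3) = 11^3 − 11^2 = 1331 − 121 = 1210.
φ(19) = 19 − 1 = 18.
φ(67) = 67 − 1 = 66.
Since φ is multiplicative, φ(1694363) = 1210 · 18 · 66 = 1437480.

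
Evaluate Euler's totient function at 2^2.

2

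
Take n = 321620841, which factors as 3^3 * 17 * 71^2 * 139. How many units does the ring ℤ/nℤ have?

197527680

φ(3^3) = 3^3 − 3^2 = 27 − 9 = 18.
φ(17) = 17 − 1 = 16.
φ(71^2) = 71^1·(71−1) = 71·70 = 4970.
φ(139) = 139 − 1 = 138.
φ(321620841) = 18 × 16 × 4970 × 138 = 197527680.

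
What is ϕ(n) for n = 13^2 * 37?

5616

φ(6253) = 6253 · (1 − 1/13) · (1 − 1/37)
       = 6253 · 432/481 = 5616.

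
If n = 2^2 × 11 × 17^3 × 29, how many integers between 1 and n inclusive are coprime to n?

φ(6268988) = 6268988 · (1 − 1/2) · (1 − 1/11) · (1 − 1/17) · (1 − 1/29)
       = 6268988 · 4480/10846 = 2589440.

2589440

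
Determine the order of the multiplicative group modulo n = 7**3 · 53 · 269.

4097184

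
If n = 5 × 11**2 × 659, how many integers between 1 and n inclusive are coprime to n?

289520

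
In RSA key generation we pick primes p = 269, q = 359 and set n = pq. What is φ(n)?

φ(n) = (p − 1)(q − 1) = (269−1)(359−1) = 268·358 = 95944.

95944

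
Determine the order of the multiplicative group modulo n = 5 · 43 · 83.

φ(17845) = 17845 · (1 − 1/5) · (1 − 1/43) · (1 − 1/83)
       = 17845 · 13776/17845 = 13776.

13776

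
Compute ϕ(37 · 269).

9648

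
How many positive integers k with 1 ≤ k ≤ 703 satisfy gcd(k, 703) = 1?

648

Prime factorization: 703 = 19 · 37.
φ(19) = 19 − 1 = 18.
φ(37) = 37 − 1 = 36.
Multiply: 18 · 36 = 648.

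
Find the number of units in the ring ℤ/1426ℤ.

660

Prime factorization: 1426 = 2 * 23 * 31.
φ(2) = 2 − 1 = 1.
φ(23) = 23 − 1 = 22.
φ(31) = 31 − 1 = 30.
Multiply: 1 · 22 · 30 = 660.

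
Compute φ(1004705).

Prime factorization: 1004705 = 5 × 13^2 × 29 × 41.
φ(5) = 5 − 1 = 4.
φ(13^2) = 13^1·(13−1) = 13·12 = 156.
φ(29) = 29 − 1 = 28.
φ(41) = 41 − 1 = 40.
φ(1004705) = 4 × 156 × 28 × 40 = 698880.

698880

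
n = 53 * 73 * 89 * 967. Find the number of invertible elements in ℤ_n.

φ(53) = 53 − 1 = 52.
φ(73) = 73 − 1 = 72.
φ(89) = 89 − 1 = 88.
φ(967) = 967 − 1 = 966.
Multiply: 52 · 72 · 88 · 966 = 318269952.

318269952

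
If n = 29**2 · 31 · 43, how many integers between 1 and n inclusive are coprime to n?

φ(1121053) = 1121053 · (1 − 1/29) · (1 − 1/31) · (1 − 1/43)
       = 1121053 · 35280/38657 = 1023120.

1023120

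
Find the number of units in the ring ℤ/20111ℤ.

14976

20111 = 7 * 13**2 * 17.
φ(7) = 7 − 1 = 6.
φ(13^2) = 13^1·(13−1) = 13·12 = 156.
φ(17) = 17 − 1 = 16.
Since φ is multiplicative, φ(20111) = 6 · 156 · 16 = 14976.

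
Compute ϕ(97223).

Prime factorization: 97223 = 7 * 17 * 19 * 43.
φ(97223) = 97223 · (1 − 1/7) · (1 − 1/17) · (1 − 1/19) · (1 − 1/43)
       = 97223 · 72576/97223 = 72576.

72576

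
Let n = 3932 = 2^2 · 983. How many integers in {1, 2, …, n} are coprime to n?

1964

φ(2^2) = 2^1·(2−1) = 2·1 = 2.
φ(983) = 983 − 1 = 982.
Since φ is multiplicative, φ(3932) = 2 · 982 = 1964.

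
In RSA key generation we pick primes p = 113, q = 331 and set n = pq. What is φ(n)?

36960

φ(n) = (p − 1)(q − 1) = (113−1)(331−1) = 112·330 = 36960.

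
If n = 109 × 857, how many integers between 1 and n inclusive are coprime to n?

92448

φ(109) = 109 − 1 = 108.
φ(857) = 857 − 1 = 856.
φ(93413) = 108 × 856 = 92448.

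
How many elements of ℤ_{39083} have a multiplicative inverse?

39083 = 11**2 * 17 * 19.
φ(39083) = 39083 · (1 − 1/11) · (1 − 1/17) · (1 − 1/19)
       = 39083 · 2880/3553 = 31680.

31680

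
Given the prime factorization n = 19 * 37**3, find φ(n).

887112

φ(19) = 19 − 1 = 18.
φ(37^3) = 37^3 − 37^2 = 50653 − 1369 = 49284.
Multiply: 18 · 49284 = 887112.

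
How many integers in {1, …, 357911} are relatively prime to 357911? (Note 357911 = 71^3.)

φ(357911) = 357911 · (1 − 1/71)
       = 357911 · 70/71 = 352870.

352870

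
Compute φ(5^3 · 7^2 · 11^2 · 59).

26796000

φ(5^3) = 5^2·(5−1) = 25·4 = 100.
φ(7^2) = 7^2 − 7^1 = 49 − 7 = 42.
φ(11^2) = 11^1·(11−1) = 11·10 = 110.
φ(59) = 59 − 1 = 58.
Multiply: 100 · 42 · 110 · 58 = 26796000.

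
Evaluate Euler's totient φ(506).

220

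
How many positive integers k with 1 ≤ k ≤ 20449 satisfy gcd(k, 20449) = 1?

First factor: 20449 = 11^2 · 13^2.
φ(11^2) = 11^1·(11−1) = 11·10 = 110.
φ(13^2) = 13^2 − 13^1 = 169 − 13 = 156.
φ(20449) = 110 × 156 = 17160.

17160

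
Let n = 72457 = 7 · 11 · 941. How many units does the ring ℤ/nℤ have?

φ(7) = 7 − 1 = 6.
φ(11) = 11 − 1 = 10.
φ(941) = 941 − 1 = 940.
φ(72457) = 6 × 10 × 940 = 56400.

56400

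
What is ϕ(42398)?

Prime factorization: 42398 = 2 · 17 · 29 · 43.
φ(42398) = 42398 · (1 − 1/2) · (1 − 1/17) · (1 − 1/29) · (1 − 1/43)
       = 42398 · 18816/42398 = 18816.

18816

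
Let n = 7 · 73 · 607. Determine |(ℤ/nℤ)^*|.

261792

φ(7) = 7 − 1 = 6.
φ(73) = 73 − 1 = 72.
φ(607) = 607 − 1 = 606.
Since φ is multiplicative, φ(310177) = 6 · 72 · 606 = 261792.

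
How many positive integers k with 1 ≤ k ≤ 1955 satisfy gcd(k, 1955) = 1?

Prime factorization: 1955 = 5 · 17 · 23.
φ(5) = 5 − 1 = 4.
φ(17) = 17 − 1 = 16.
φ(23) = 23 − 1 = 22.
φ(1955) = 4 × 16 × 22 = 1408.

1408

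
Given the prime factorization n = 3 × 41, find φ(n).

80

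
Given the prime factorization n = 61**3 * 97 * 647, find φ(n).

13845692160

φ(14245100579) = 14245100579 · (1 − 1/61) · (1 − 1/97) · (1 − 1/647)
       = 14245100579 · 3720960/3828299 = 13845692160.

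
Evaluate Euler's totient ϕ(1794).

528

Factor 1794: 1794 = 2 · 3 · 13 · 23.
φ(1794) = 1794 · (1 − 1/2) · (1 − 1/3) · (1 − 1/13) · (1 − 1/23)
       = 1794 · 528/1794 = 528.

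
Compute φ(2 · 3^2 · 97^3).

φ(16428114) = 16428114 · (1 − 1/2) · (1 − 1/3) · (1 − 1/97)
       = 16428114 · 192/582 = 5419584.

5419584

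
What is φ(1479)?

1479 = 3 * 17 * 29.
φ(1479) = 1479 · (1 − 1/3) · (1 − 1/17) · (1 − 1/29)
       = 1479 · 896/1479 = 896.

896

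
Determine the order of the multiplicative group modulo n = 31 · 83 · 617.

1515360

φ(31) = 31 − 1 = 30.
φ(83) = 83 − 1 = 82.
φ(617) = 617 − 1 = 616.
Since φ is multiplicative, φ(1587541) = 30 · 82 · 616 = 1515360.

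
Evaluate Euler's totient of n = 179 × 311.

55180

φ(55669) = 55669 · (1 − 1/179) · (1 − 1/311)
       = 55669 · 55180/55669 = 55180.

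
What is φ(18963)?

10584

Prime factorization: 18963 = 3^2 * 7^2 * 43.
φ(3^2) = 3^2 − 3^1 = 9 − 3 = 6.
φ(7^2) = 7^1·(7−1) = 7·6 = 42.
φ(43) = 43 − 1 = 42.
φ(18963) = 6 × 42 × 42 = 10584.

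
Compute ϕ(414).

132

Factor 414: 414 = 2 · 3^2 · 23.
φ(414) = 414 · (1 − 1/2) · (1 − 1/3) · (1 − 1/23)
       = 414 · 44/138 = 132.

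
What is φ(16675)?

12320

16675 = 5^2 · 23 · 29.
φ(5^2) = 5^2 − 5^1 = 25 − 5 = 20.
φ(23) = 23 − 1 = 22.
φ(29) = 29 − 1 = 28.
φ(16675) = 20 × 22 × 28 = 12320.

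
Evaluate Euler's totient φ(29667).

First factor: 29667 = 3 * 11 * 29 * 31.
φ(29667) = 29667 · (1 − 1/3) · (1 − 1/11) · (1 − 1/29) · (1 − 1/31)
       = 29667 · 16800/29667 = 16800.

16800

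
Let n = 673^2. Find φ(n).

452256

φ(452929) = 452929 · (1 − 1/673)
       = 452929 · 672/673 = 452256.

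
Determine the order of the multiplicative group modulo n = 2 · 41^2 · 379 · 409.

φ(2) = 2 − 1 = 1.
φ(41^2) = 41^1·(41−1) = 41·40 = 1640.
φ(379) = 379 − 1 = 378.
φ(409) = 409 − 1 = 408.
Since φ is multiplicative, φ(521146982) = 1 · 1640 · 378 · 408 = 252927360.

252927360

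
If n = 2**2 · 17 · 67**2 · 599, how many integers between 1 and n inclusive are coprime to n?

84619392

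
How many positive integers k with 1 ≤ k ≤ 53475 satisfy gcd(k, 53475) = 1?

26400

Factor 53475: 53475 = 3 * 5^2 * 23 * 31.
φ(53475) = 53475 · (1 − 1/3) · (1 − 1/5) · (1 − 1/23) · (1 − 1/31)
       = 53475 · 5280/10695 = 26400.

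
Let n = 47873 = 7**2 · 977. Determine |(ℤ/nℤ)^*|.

40992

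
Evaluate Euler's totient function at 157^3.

3845244

φ(3869893) = 3869893 · (1 − 1/157)
       = 3869893 · 156/157 = 3845244.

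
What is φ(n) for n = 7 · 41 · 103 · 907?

22178880

φ(26811827) = 26811827 · (1 − 1/7) · (1 − 1/41) · (1 − 1/103) · (1 − 1/907)
       = 26811827 · 22178880/26811827 = 22178880.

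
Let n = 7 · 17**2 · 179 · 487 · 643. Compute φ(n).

90638237952

φ(113393679497) = 113393679497 · (1 − 1/7) · (1 − 1/17) · (1 − 1/179) · (1 − 1/487) · (1 − 1/643)
       = 113393679497 · 5331661056/6670216441 = 90638237952.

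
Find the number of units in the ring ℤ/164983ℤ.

127008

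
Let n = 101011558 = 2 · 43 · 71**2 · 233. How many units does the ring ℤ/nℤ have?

48427680

φ(101011558) = 101011558 · (1 − 1/2) · (1 − 1/43) · (1 − 1/71) · (1 − 1/233)
       = 101011558 · 682080/1422698 = 48427680.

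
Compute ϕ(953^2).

907256

φ(953^2) = 953^1·(953−1) = 953·952 = 907256.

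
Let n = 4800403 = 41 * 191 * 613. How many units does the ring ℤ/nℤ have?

φ(4800403) = 4800403 · (1 − 1/41) · (1 − 1/191) · (1 − 1/613)
       = 4800403 · 4651200/4800403 = 4651200.

4651200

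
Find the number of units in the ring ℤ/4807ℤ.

3960

Prime factorization: 4807 = 11 * 19 * 23.
φ(11) = 11 − 1 = 10.
φ(19) = 19 − 1 = 18.
φ(23) = 23 − 1 = 22.
Since φ is multiplicative, φ(4807) = 10 · 18 · 22 = 3960.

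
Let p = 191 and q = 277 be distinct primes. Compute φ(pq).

φ(pq) = (p−1)(q−1) = 190 · 276 = 52440.

52440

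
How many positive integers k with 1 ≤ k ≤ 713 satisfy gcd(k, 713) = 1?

Prime factorization: 713 = 23 · 31.
φ(23) = 23 − 1 = 22.
φ(31) = 31 − 1 = 30.
Multiply: 22 · 30 = 660.

660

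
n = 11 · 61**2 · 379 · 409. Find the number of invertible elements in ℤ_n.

5644598400

φ(11) = 11 − 1 = 10.
φ(61^2) = 61^1·(61−1) = 61·60 = 3660.
φ(379) = 379 − 1 = 378.
φ(409) = 409 − 1 = 408.
φ(6344755241) = 10 × 3660 × 378 × 408 = 5644598400.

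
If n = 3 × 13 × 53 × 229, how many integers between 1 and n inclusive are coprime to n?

284544

φ(473343) = 473343 · (1 − 1/3) · (1 − 1/13) · (1 − 1/53) · (1 − 1/229)
       = 473343 · 284544/473343 = 284544.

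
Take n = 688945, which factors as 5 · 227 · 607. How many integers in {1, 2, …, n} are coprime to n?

547824

φ(688945) = 688945 · (1 − 1/5) · (1 − 1/227) · (1 − 1/607)
       = 688945 · 547824/688945 = 547824.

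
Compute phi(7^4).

φ(2401) = 2401 · (1 − 1/7)
       = 2401 · 6/7 = 2058.

2058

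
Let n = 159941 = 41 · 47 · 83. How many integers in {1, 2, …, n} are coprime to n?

φ(41) = 41 − 1 = 40.
φ(47) = 47 − 1 = 46.
φ(83) = 83 − 1 = 82.
Since φ is multiplicative, φ(159941) = 40 · 46 · 82 = 150880.

150880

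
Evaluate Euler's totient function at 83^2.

φ(83^2) = 83^1·(83−1) = 83·82 = 6806.

6806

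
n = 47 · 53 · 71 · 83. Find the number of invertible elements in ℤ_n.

φ(14679463) = 14679463 · (1 − 1/47) · (1 − 1/53) · (1 − 1/71) · (1 − 1/83)
       = 14679463 · 13730080/14679463 = 13730080.

13730080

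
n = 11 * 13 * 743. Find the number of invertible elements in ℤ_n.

89040

φ(106249) = 106249 · (1 − 1/11) · (1 − 1/13) · (1 − 1/743)
       = 106249 · 89040/106249 = 89040.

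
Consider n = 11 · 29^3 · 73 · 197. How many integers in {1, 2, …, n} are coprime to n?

3323093760

φ(3858120299) = 3858120299 · (1 − 1/11) · (1 − 1/29) · (1 − 1/73) · (1 − 1/197)
       = 3858120299 · 3951360/4587539 = 3323093760.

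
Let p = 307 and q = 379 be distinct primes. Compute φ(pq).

115668

φ(n) = (p − 1)(q − 1) = (307−1)(379−1) = 306·378 = 115668.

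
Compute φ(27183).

15360

Prime factorization: 27183 = 3 · 13 · 17 · 41.
φ(3) = 3 − 1 = 2.
φ(13) = 13 − 1 = 12.
φ(17) = 17 − 1 = 16.
φ(41) = 41 − 1 = 40.
φ(27183) = 2 × 12 × 16 × 40 = 15360.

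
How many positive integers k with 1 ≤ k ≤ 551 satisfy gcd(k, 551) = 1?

504

Prime factorization: 551 = 19 · 29.
φ(551) = 551 · (1 − 1/19) · (1 − 1/29)
       = 551 · 504/551 = 504.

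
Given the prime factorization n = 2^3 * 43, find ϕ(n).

168

φ(344) = 344 · (1 − 1/2) · (1 − 1/43)
       = 344 · 42/86 = 168.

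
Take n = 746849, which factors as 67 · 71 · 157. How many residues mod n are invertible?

720720

φ(746849) = 746849 · (1 − 1/67) · (1 − 1/71) · (1 − 1/157)
       = 746849 · 720720/746849 = 720720.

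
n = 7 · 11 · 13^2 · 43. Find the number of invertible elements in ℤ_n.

393120

φ(7) = 7 − 1 = 6.
φ(11) = 11 − 1 = 10.
φ(13^2) = 13^1·(13−1) = 13·12 = 156.
φ(43) = 43 − 1 = 42.
Multiply: 6 · 10 · 156 · 42 = 393120.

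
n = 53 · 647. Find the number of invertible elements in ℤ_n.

φ(34291) = 34291 · (1 − 1/53) · (1 − 1/647)
       = 34291 · 33592/34291 = 33592.

33592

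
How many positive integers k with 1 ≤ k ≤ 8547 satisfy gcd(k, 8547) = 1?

8547 = 3 * 7 * 11 * 37.
φ(8547) = 8547 · (1 − 1/3) · (1 − 1/7) · (1 − 1/11) · (1 − 1/37)
       = 8547 · 4320/8547 = 4320.

4320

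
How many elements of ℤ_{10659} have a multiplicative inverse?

First factor: 10659 = 3 × 11 × 17 × 19.
φ(3) = 3 − 1 = 2.
φ(11) = 11 − 1 = 10.
φ(17) = 17 − 1 = 16.
φ(19) = 19 − 1 = 18.
Since φ is multiplicative, φ(10659) = 2 · 10 · 16 · 18 = 5760.

5760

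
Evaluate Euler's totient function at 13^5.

φ(13^5) = 13^5 − 13^4 = 371293 − 28561 = 342732.

342732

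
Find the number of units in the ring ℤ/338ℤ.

156

Factor 338: 338 = 2 * 13^2.
φ(338) = 338 · (1 − 1/2) · (1 − 1/13)
       = 338 · 12/26 = 156.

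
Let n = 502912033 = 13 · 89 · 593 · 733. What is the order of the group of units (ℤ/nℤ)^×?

457611264

φ(502912033) = 502912033 · (1 − 1/13) · (1 − 1/89) · (1 − 1/593) · (1 − 1/733)
       = 502912033 · 457611264/502912033 = 457611264.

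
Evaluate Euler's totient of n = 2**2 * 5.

φ(2^2) = 2^1·(2−1) = 2·1 = 2.
φ(5) = 5 − 1 = 4.
Multiply: 2 · 4 = 8.

8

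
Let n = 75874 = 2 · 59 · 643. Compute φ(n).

37236

φ(2) = 2 − 1 = 1.
φ(59) = 59 − 1 = 58.
φ(643) = 643 − 1 = 642.
φ(75874) = 1 × 58 × 642 = 37236.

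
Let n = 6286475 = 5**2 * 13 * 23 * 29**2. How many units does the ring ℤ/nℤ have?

φ(5^2) = 5^2 − 5^1 = 25 − 5 = 20.
φ(13) = 13 − 1 = 12.
φ(23) = 23 − 1 = 22.
φ(29^2) = 29^2 − 29^1 = 841 − 29 = 812.
φ(6286475) = 20 × 12 × 22 × 812 = 4287360.

4287360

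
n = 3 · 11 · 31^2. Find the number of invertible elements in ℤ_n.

φ(31713) = 31713 · (1 − 1/3) · (1 − 1/11) · (1 − 1/31)
       = 31713 · 600/1023 = 18600.

18600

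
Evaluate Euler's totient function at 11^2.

φ(11^2) = 11^2 − 11^1 = 121 − 11 = 110.

110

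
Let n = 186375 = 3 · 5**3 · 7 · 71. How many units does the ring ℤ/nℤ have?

84000

φ(3) = 3 − 1 = 2.
φ(5^3) = 5^3 − 5^2 = 125 − 25 = 100.
φ(7) = 7 − 1 = 6.
φ(71) = 71 − 1 = 70.
Multiply: 2 · 100 · 6 · 70 = 84000.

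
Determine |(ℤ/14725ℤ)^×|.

10800

First factor: 14725 = 5^2 · 19 · 31.
φ(5^2) = 5^2 − 5^1 = 25 − 5 = 20.
φ(19) = 19 − 1 = 18.
φ(31) = 31 − 1 = 30.
Multiply: 20 · 18 · 30 = 10800.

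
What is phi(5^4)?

500

φ(625) = 625 · (1 − 1/5)
       = 625 · 4/5 = 500.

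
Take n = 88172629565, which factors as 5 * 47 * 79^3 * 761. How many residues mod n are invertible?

68073832320

φ(5) = 5 − 1 = 4.
φ(47) = 47 − 1 = 46.
φ(79^3) = 79^3 − 79^2 = 493039 − 6241 = 486798.
φ(761) = 761 − 1 = 760.
Multiply: 4 · 46 · 486798 · 760 = 68073832320.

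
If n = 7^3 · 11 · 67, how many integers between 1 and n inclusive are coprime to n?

194040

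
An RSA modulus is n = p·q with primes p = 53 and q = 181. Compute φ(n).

9360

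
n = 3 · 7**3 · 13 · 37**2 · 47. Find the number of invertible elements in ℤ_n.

432335232

φ(860716311) = 860716311 · (1 − 1/3) · (1 − 1/7) · (1 − 1/13) · (1 − 1/37) · (1 − 1/47)
       = 860716311 · 238464/474747 = 432335232.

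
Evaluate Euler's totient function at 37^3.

49284

φ(37^3) = 37^2·(37−1) = 1369·36 = 49284.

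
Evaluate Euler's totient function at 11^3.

φ(11^3) = 11^2·(11−1) = 121·10 = 1210.

1210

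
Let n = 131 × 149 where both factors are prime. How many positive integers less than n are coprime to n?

For distinct primes, φ(pq) = (p−1)(q−1) = 130 × 148 = 19240.

19240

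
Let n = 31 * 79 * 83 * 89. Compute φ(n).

16885440

φ(18090763) = 18090763 · (1 − 1/31) · (1 − 1/79) · (1 − 1/83) · (1 − 1/89)
       = 18090763 · 16885440/18090763 = 16885440.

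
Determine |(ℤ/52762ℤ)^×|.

Prime factorization: 52762 = 2 · 23 · 31 · 37.
φ(52762) = 52762 · (1 − 1/2) · (1 − 1/23) · (1 − 1/31) · (1 − 1/37)
       = 52762 · 23760/52762 = 23760.

23760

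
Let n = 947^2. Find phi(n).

φ(896809) = 896809 · (1 − 1/947)
       = 896809 · 946/947 = 895862.

895862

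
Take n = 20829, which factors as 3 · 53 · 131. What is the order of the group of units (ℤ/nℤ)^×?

13520

φ(20829) = 20829 · (1 − 1/3) · (1 − 1/53) · (1 − 1/131)
       = 20829 · 13520/20829 = 13520.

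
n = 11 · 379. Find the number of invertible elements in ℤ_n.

3780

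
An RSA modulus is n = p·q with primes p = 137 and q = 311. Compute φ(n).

φ(n) = (p − 1)(q − 1) = (137−1)(311−1) = 136·310 = 42160.

42160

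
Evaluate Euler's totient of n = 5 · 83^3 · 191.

429322480

φ(5) = 5 − 1 = 4.
φ(83^3) = 83^3 − 83^2 = 571787 − 6889 = 564898.
φ(191) = 191 − 1 = 190.
φ(546056585) = 4 × 564898 × 190 = 429322480.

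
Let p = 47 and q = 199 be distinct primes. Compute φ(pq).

9108

φ(9353) = 9353 · (1 − 1/47) · (1 − 1/199)
       = 9353 · 9108/9353 = 9108.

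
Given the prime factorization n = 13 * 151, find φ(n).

φ(1963) = 1963 · (1 − 1/13) · (1 − 1/151)
       = 1963 · 1800/1963 = 1800.

1800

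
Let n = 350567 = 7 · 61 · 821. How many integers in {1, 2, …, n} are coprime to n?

295200

φ(350567) = 350567 · (1 − 1/7) · (1 − 1/61) · (1 − 1/821)
       = 350567 · 295200/350567 = 295200.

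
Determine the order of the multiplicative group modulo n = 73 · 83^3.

φ(41740451) = 41740451 · (1 − 1/73) · (1 − 1/83)
       = 41740451 · 5904/6059 = 40672656.

40672656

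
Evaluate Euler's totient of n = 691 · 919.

633420

φ(635029) = 635029 · (1 − 1/691) · (1 − 1/919)
       = 635029 · 633420/635029 = 633420.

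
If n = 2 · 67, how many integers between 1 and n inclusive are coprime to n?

66

φ(2) = 2 − 1 = 1.
φ(67) = 67 − 1 = 66.
Since φ is multiplicative, φ(134) = 1 · 66 = 66.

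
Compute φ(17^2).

272

φ(17^2) = 17^2 − 17^1 = 289 − 17 = 272.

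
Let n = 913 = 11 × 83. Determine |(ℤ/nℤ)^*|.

φ(11) = 11 − 1 = 10.
φ(83) = 83 − 1 = 82.
φ(913) = 10 × 82 = 820.

820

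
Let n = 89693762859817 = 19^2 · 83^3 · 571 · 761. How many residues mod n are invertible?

83692124251200

φ(19^2) = 19^1·(19−1) = 19·18 = 342.
φ(83^3) = 83^2·(83−1) = 6889·82 = 564898.
φ(571) = 571 − 1 = 570.
φ(761) = 761 − 1 = 760.
Multiply: 342 · 564898 · 570 · 760 = 83692124251200.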